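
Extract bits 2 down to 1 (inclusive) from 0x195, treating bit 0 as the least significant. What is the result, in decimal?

2

v = 0110010101
Shift right by 1: 011001010
Mask low 2 bits: 10 = 2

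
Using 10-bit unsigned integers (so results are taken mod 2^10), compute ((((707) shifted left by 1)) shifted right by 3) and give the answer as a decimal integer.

48

707 = 1011000011
→ shifted left by 1 (mod 2^10) → 0110000110 = 390
→ shifted right by 3 → 0000110000 = 48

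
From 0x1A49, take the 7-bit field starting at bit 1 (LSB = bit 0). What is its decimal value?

36

v = 01101001001001
Shift right by 1: 0110100100100
Mask low 7 bits: 0100100 = 36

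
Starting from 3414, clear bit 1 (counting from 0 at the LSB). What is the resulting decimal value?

3412

x = 0110101010110
bit 1 is currently 1; clear it via x & ~(1 << 1) = x & ~2
→ 0110101010100 = 3412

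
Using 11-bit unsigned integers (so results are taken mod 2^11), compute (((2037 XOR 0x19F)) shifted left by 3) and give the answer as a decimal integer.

2037 = 11111110101
0x19F = 00110011111
→ XOR → 11001101010 = 1642
→ shifted left by 3 (mod 2^11) → 01101010000 = 848

848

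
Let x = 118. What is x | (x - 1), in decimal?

x = 1110110 = 118
x - 1 = 1110101
OR    = 1110111 = 119
(x | (x - 1) sets all bits below the lowest set bit.)

119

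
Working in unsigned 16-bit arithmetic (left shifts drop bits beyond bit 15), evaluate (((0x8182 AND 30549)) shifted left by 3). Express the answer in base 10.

0x8182 = 1000000110000010
30549 = 0111011101010101
→ AND → 0000000100000000 = 256
→ shifted left by 3 (mod 2^16) → 0000100000000000 = 2048

2048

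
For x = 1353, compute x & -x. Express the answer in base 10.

1

x = 10101001001 = 1353
-x (two's complement) = …01010110111
AND   = 00000000001 = 1
(x & -x isolates the lowest set bit of x.)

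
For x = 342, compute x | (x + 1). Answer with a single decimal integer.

x = 101010110 = 342
x + 1 = 101010111
OR    = 101010111 = 343
(x | (x + 1) sets the lowest cleared bit.)

343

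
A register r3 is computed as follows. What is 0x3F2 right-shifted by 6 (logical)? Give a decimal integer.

15

0x3F2 = 1111110010
shift right by 6 → 0000001111 = 15
(equivalently, floor(1010 / 64))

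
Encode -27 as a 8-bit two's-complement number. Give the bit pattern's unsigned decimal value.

27 in 8 bits: 00011011
Invert: 11100100
Add 1:  11100101 = 229
(Check: 2^8 - 27 = 256 - 27 = 229.)

229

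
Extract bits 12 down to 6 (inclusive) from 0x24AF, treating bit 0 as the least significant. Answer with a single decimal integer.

18

v = 010010010101111
Shift right by 6: 010010010
Mask low 7 bits: 0010010 = 18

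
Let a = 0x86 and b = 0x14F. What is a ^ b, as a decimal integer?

457

0x86 = 010000110
0x14F = 101001111
XOR → 111001001 = 457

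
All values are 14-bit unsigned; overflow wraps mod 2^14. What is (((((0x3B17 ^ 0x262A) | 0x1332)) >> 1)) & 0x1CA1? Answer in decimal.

3201

0x3B17 = 11101100010111
0x262A = 10011000101010
→ ^ → 01110100111101 = 7485
0x1332 = 01001100110010
→ | → 01111100111111 = 7999
→ >> 1 → 00111110011111 = 3999
0x1CA1 = 01110010100001
→ & → 00110010000001 = 3201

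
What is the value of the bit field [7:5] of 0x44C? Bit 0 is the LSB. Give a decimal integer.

v = 00010001001100
Shift right by 5: 000100010
Mask low 3 bits: 010 = 2

2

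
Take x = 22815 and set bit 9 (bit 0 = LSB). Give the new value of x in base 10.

x = 101100100011111
bit 9 is currently 0; set it via x | (1 << 9) = x | 512
→ 101101100011111 = 23327

23327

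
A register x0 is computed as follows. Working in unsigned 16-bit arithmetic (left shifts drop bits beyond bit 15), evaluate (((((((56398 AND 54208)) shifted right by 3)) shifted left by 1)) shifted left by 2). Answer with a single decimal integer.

56398 = 1101110001001110
54208 = 1101001111000000
→ AND → 1101000001000000 = 53312
→ shifted right by 3 → 0001101000001000 = 6664
→ shifted left by 1 (mod 2^16) → 0011010000010000 = 13328
→ shifted left by 2 (mod 2^16) → 1101000001000000 = 53312

53312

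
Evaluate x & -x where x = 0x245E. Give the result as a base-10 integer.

2

x = 10010001011110 = 9310
-x (two's complement) = …01101110100010
AND   = 00000000000010 = 2
(x & -x isolates the lowest set bit of x.)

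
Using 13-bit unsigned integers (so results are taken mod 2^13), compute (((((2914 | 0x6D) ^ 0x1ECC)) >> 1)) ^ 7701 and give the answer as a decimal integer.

5316

2914 = 0101101100010
0x6D = 0000001101101
→ | → 0101101101111 = 2927
0x1ECC = 1111011001100
→ ^ → 1010110100011 = 5539
→ >> 1 → 0101011010001 = 2769
7701 = 1111000010101
→ ^ → 1010011000100 = 5316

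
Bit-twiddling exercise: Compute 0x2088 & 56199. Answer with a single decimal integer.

128

0x2088 = 0010000010001000
56199 = 1101101110000111
AND → 0000000010000000 = 128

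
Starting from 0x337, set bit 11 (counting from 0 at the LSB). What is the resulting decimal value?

x = 00001100110111
bit 11 is currently 0; set it via x | (1 << 11) = x | 2048
→ 00101100110111 = 2871

2871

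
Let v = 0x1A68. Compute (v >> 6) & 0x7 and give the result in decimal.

1

v = 1101001101000
Shift right by 6: 1101001
Mask low 3 bits: 001 = 1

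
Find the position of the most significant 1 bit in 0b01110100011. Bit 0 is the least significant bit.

0b01110100011 = 1110100011
The topmost 1 is at position 9 (since 2^9 = 512 ≤ 931 < 1024).

9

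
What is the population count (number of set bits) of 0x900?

0x900 = 100100000000
Count the 1s: 1 + 1 = 2

2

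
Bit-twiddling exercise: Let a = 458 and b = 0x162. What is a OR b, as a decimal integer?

490

458 = 111001010
0x162 = 101100010
 OR → 111101010 = 490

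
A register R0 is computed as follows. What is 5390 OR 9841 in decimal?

5390 = 01010100001110
9841 = 10011001110001
 OR → 11011101111111 = 14207

14207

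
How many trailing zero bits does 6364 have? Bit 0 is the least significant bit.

6364 = 1100011011100
Trailing zeros: 2, so the lowest set bit is bit 2 (value 4).

2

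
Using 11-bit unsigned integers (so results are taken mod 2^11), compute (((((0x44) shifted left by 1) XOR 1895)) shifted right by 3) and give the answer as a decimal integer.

0x44 = 00001000100
→ shifted left by 1 (mod 2^11) → 00010001000 = 136
1895 = 11101100111
→ XOR → 11111101111 = 2031
→ shifted right by 3 → 00011111101 = 253

253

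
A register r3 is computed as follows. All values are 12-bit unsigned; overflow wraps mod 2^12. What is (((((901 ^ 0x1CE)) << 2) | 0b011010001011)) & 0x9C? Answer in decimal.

140

901 = 001110000101
0x1CE = 000111001110
→ ^ → 001001001011 = 587
→ << 2 (mod 2^12) → 100100101100 = 2348
0b011010001011 = 011010001011
→ | → 111110101111 = 4015
0x9C = 000010011100
→ & → 000010001100 = 140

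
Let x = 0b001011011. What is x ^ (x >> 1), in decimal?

x = 1011011 = 91
x>>1 = 0101101
XOR  = 1110110 = 118
(x ^ (x >> 1) gives the standard binary-reflected Gray code of x.)

118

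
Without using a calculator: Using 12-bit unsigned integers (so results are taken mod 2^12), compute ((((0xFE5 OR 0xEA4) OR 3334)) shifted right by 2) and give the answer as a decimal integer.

0xFE5 = 111111100101
0xEA4 = 111010100100
→ OR → 111111100101 = 4069
3334 = 110100000110
→ OR → 111111100111 = 4071
→ shifted right by 2 → 001111111001 = 1017

1017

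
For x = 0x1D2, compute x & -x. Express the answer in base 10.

x = 111010010 = 466
-x (two's complement) = …000101110
AND   = 000000010 = 2
(x & -x isolates the lowest set bit of x.)

2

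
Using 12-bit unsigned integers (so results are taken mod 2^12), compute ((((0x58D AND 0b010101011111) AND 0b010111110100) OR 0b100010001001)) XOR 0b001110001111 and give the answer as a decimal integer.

3586

0x58D = 010110001101
0b010101011111 = 010101011111
→ AND → 010100001101 = 1293
0b010111110100 = 010111110100
→ AND → 010100000100 = 1284
0b100010001001 = 100010001001
→ OR → 110110001101 = 3469
0b001110001111 = 001110001111
→ XOR → 111000000010 = 3586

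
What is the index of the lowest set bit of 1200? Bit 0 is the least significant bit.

4

1200 = 10010110000
Trailing zeros: 4, so the lowest set bit is bit 4 (value 16).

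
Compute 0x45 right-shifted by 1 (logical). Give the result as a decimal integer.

0x45 = 1000101
shift right by 1 → 0100010 = 34
(equivalently, floor(69 / 2))

34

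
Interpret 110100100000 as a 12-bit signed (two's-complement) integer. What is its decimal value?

pattern = 110100100000 (MSB is 1 ⇒ negative)
Invert: 001011011111, add 1 → 001011100000 = 736, so the value is -736.
(Equivalently: 3360 - 2^12 = 3360 - 4096 = -736.)

-736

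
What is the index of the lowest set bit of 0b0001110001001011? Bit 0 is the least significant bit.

0b0001110001001011 = 1110001001011
Trailing zeros: 0, so the lowest set bit is bit 0 (value 1).

0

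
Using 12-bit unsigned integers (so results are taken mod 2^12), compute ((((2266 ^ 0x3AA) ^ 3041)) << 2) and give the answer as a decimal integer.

2266 = 100011011010
0x3AA = 001110101010
→ ^ → 101101110000 = 2928
3041 = 101111100001
→ ^ → 000010010001 = 145
→ << 2 (mod 2^12) → 001001000100 = 580

580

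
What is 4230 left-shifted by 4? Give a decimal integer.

4230 = 00001000010000110
shift left by 4 → 10000100001100000 = 67680
(equivalently, 4230 × 2^4 = 4230 × 16)

67680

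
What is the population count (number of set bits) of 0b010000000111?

n = 10000000111
Count the 1s: 1 + 1 + 1 + 1 = 4

4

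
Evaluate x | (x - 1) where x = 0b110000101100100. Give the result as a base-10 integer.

x = 110000101100100 = 24932
x - 1 = 110000101100011
OR    = 110000101100111 = 24935
(x | (x - 1) sets all bits below the lowest set bit.)

24935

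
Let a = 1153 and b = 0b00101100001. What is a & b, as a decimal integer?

1153 = 10010000001
b = 00101100001
AND → 00000000001 = 1

1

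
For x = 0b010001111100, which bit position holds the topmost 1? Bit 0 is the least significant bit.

0b010001111100 = 10001111100
The topmost 1 is at position 10 (since 2^10 = 1024 ≤ 1148 < 2048).

10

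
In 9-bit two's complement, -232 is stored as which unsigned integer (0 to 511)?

280

232 in 9 bits: 011101000
Invert: 100010111
Add 1:  100011000 = 280
(Check: 2^9 - 232 = 512 - 232 = 280.)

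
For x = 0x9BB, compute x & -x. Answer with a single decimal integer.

1

x = 100110111011 = 2491
-x (two's complement) = …011001000101
AND   = 000000000001 = 1
(x & -x isolates the lowest set bit of x.)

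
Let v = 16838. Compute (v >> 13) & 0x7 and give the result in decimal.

2

v = 0100000111000110
Shift right by 13: 010
Mask low 3 bits: 010 = 2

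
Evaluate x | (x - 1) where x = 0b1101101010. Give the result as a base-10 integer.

x = 1101101010 = 874
x - 1 = 1101101001
OR    = 1101101011 = 875
(x | (x - 1) sets all bits below the lowest set bit.)

875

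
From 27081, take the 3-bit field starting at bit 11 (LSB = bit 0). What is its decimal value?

v = 110100111001001
Shift right by 11: 1101
Mask low 3 bits: 101 = 5

5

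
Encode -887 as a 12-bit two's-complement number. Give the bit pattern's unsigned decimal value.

887 in 12 bits: 001101110111
Invert: 110010001000
Add 1:  110010001001 = 3209
(Check: 2^12 - 887 = 4096 - 887 = 3209.)

3209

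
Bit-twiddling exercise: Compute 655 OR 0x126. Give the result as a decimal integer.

943

655 = 1010001111
0x126 = 0100100110
 OR → 1110101111 = 943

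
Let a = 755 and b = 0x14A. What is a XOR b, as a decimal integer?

755 = 1011110011
0x14A = 0101001010
XOR → 1110111001 = 953

953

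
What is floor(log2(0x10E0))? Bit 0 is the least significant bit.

12

0x10E0 = 1000011100000
The topmost 1 is at position 12 (since 2^12 = 4096 ≤ 4320 < 8192).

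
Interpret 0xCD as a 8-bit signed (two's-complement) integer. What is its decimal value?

pattern = 11001101 (MSB is 1 ⇒ negative)
Invert: 00110010, add 1 → 00110011 = 51, so the value is -51.
(Equivalently: 205 - 2^8 = 205 - 256 = -51.)

-51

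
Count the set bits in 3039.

3039 = 101111011111
Count the 1s: 1 + 1 + 1 + 1 + 1 + 1 + 1 + 1 + 1 + 1 = 10

10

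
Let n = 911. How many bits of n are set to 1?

911 = 1110001111
Count the 1s: 1 + 1 + 1 + 1 + 1 + 1 + 1 = 7

7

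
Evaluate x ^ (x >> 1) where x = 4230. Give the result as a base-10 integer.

x = 1000010000110 = 4230
x>>1 = 0100001000011
XOR  = 1100011000101 = 6341
(x ^ (x >> 1) gives the standard binary-reflected Gray code of x.)

6341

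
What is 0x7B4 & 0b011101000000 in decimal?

1792

0x7B4 = 11110110100
b = 11101000000
AND → 11100000000 = 1792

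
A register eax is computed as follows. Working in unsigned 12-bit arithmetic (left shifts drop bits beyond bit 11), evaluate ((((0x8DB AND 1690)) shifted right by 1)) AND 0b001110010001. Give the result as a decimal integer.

0x8DB = 100011011011
1690 = 011010011010
→ AND → 000010011010 = 154
→ shifted right by 1 → 000001001101 = 77
0b001110010001 = 001110010001
→ AND → 000000000001 = 1

1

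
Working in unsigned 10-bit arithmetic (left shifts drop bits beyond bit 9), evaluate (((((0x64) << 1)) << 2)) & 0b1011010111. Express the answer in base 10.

512

0x64 = 0001100100
→ << 1 (mod 2^10) → 0011001000 = 200
→ << 2 (mod 2^10) → 1100100000 = 800
0b1011010111 = 1011010111
→ & → 1000000000 = 512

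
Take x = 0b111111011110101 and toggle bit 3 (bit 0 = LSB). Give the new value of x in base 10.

x = 111111011110101
bit 3 is currently 0; toggle it via x ^ (1 << 3) = x ^ 8
→ 111111011111101 = 32509

32509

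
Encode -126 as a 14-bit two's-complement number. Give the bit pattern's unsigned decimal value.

16258

126 in 14 bits: 00000001111110
Invert: 11111110000001
Add 1:  11111110000010 = 16258
(Check: 2^14 - 126 = 16384 - 126 = 16258.)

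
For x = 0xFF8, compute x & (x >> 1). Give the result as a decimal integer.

2040

x = 111111111000 = 4088
x>>1 = 011111111100
AND  = 011111111000 = 2040
(x & (x >> 1) has a 1 wherever x has two consecutive 1 bits.)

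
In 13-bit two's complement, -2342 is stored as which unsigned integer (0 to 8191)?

2342 in 13 bits: 0100100100110
Invert: 1011011011001
Add 1:  1011011011010 = 5850
(Check: 2^13 - 2342 = 8192 - 2342 = 5850.)

5850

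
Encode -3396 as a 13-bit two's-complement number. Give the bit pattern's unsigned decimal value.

3396 in 13 bits: 0110101000100
Invert: 1001010111011
Add 1:  1001010111100 = 4796
(Check: 2^13 - 3396 = 8192 - 3396 = 4796.)

4796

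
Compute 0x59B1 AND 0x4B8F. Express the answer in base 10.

18817

0x59B1 = 101100110110001
0x4B8F = 100101110001111
AND → 100100110000001 = 18817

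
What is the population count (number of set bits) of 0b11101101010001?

8

n = 11101101010001
Count the 1s: 1 + 1 + 1 + 1 + 1 + 1 + 1 + 1 = 8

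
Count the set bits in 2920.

6

2920 = 101101101000
Count the 1s: 1 + 1 + 1 + 1 + 1 + 1 = 6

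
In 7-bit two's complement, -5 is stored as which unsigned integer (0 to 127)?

123

5 in 7 bits: 0000101
Invert: 1111010
Add 1:  1111011 = 123
(Check: 2^7 - 5 = 128 - 5 = 123.)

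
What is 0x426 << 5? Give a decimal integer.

0x426 = 0000010000100110
shift left by 5 → 1000010011000000 = 33984
(equivalently, 1062 × 2^5 = 1062 × 32)

33984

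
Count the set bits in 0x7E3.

0x7E3 = 11111100011
Count the 1s: 1 + 1 + 1 + 1 + 1 + 1 + 1 + 1 = 8

8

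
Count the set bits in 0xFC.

0xFC = 11111100
Count the 1s: 1 + 1 + 1 + 1 + 1 + 1 = 6

6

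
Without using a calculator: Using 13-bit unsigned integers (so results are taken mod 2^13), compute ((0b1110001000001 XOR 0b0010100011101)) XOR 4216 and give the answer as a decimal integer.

2340

0b1110001000001 = 1110001000001
0b0010100011101 = 0010100011101
→ XOR → 1100101011100 = 6492
4216 = 1000001111000
→ XOR → 0100100100100 = 2340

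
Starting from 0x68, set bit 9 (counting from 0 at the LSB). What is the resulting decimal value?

x = 0000001101000
bit 9 is currently 0; set it via x | (1 << 9) = x | 512
→ 0001001101000 = 616

616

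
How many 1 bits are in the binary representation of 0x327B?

0x327B = 11001001111011
Count the 1s: 1 + 1 + 1 + 1 + 1 + 1 + 1 + 1 + 1 = 9

9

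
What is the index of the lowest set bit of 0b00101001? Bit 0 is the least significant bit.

0b00101001 = 101001
Trailing zeros: 0, so the lowest set bit is bit 0 (value 1).

0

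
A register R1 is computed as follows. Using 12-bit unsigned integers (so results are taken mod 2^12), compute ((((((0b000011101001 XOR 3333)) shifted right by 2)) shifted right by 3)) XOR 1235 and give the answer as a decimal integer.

1212

0b000011101001 = 000011101001
3333 = 110100000101
→ XOR → 110111101100 = 3564
→ shifted right by 2 → 001101111011 = 891
→ shifted right by 3 → 000001101111 = 111
1235 = 010011010011
→ XOR → 010010111100 = 1212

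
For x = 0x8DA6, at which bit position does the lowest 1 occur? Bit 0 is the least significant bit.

0x8DA6 = 1000110110100110
Trailing zeros: 1, so the lowest set bit is bit 1 (value 2).

1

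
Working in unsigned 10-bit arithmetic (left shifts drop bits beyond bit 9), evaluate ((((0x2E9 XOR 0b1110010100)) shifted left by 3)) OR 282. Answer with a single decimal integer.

0x2E9 = 1011101001
0b1110010100 = 1110010100
→ XOR → 0101111101 = 381
→ shifted left by 3 (mod 2^10) → 1111101000 = 1000
282 = 0100011010
→ OR → 1111111010 = 1018

1018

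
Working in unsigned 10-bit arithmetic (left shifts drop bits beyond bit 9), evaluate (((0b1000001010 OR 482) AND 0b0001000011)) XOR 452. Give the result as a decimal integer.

390

0b1000001010 = 1000001010
482 = 0111100010
→ OR → 1111101010 = 1002
0b0001000011 = 0001000011
→ AND → 0001000010 = 66
452 = 0111000100
→ XOR → 0110000110 = 390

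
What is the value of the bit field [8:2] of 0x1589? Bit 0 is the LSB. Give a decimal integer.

98

v = 01010110001001
Shift right by 2: 010101100010
Mask low 7 bits: 1100010 = 98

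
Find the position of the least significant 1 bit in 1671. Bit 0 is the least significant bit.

0

1671 = 11010000111
Trailing zeros: 0, so the lowest set bit is bit 0 (value 1).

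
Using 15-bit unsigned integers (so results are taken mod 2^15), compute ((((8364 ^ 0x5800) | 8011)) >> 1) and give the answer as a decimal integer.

16375

8364 = 010000010101100
0x5800 = 101100000000000
→ ^ → 111100010101100 = 30892
8011 = 001111101001011
→ | → 111111111101111 = 32751
→ >> 1 → 011111111110111 = 16375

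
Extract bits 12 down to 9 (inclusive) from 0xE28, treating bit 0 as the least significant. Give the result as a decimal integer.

7

v = 00111000101000
Shift right by 9: 00111
Mask low 4 bits: 0111 = 7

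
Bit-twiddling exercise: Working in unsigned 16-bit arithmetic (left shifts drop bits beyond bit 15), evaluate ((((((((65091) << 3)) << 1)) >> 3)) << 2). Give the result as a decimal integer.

65091 = 1111111001000011
→ << 3 (mod 2^16) → 1111001000011000 = 61976
→ << 1 (mod 2^16) → 1110010000110000 = 58416
→ >> 3 → 0001110010000110 = 7302
→ << 2 (mod 2^16) → 0111001000011000 = 29208

29208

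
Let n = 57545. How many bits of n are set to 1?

7

57545 = 1110000011001001
Count the 1s: 1 + 1 + 1 + 1 + 1 + 1 + 1 = 7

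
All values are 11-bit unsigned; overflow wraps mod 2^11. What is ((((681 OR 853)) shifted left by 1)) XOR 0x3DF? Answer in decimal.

1061

681 = 01010101001
853 = 01101010101
→ OR → 01111111101 = 1021
→ shifted left by 1 (mod 2^11) → 11111111010 = 2042
0x3DF = 01111011111
→ XOR → 10000100101 = 1061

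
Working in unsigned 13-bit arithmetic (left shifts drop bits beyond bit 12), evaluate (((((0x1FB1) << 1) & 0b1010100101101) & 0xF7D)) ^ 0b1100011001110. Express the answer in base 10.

0x1FB1 = 1111110110001
→ << 1 (mod 2^13) → 1111101100010 = 8034
0b1010100101101 = 1010100101101
→ & → 1010100100000 = 5408
0xF7D = 0111101111101
→ & → 0010100100000 = 1312
0b1100011001110 = 1100011001110
→ ^ → 1110111101110 = 7662

7662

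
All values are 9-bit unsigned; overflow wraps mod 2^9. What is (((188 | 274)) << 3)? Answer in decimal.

188 = 010111100
274 = 100010010
→ | → 110111110 = 446
→ << 3 (mod 2^9) → 111110000 = 496

496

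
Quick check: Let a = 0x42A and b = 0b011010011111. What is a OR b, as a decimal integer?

0x42A = 10000101010
b = 11010011111
 OR → 11010111111 = 1727

1727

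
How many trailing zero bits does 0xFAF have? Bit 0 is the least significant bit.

0

0xFAF = 111110101111
Trailing zeros: 0, so the lowest set bit is bit 0 (value 1).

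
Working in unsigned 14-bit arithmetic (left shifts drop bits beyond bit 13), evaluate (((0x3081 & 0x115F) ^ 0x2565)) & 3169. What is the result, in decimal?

1120

0x3081 = 11000010000001
0x115F = 01000101011111
→ & → 01000000000001 = 4097
0x2565 = 10010101100101
→ ^ → 11010101100100 = 13668
3169 = 00110001100001
→ & → 00010001100000 = 1120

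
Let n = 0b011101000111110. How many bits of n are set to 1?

n = 11101000111110
Count the 1s: 1 + 1 + 1 + 1 + 1 + 1 + 1 + 1 + 1 = 9

9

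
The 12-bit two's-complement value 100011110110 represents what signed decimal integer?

pattern = 100011110110 (MSB is 1 ⇒ negative)
Invert: 011100001001, add 1 → 011100001010 = 1802, so the value is -1802.
(Equivalently: 2294 - 2^12 = 2294 - 4096 = -1802.)

-1802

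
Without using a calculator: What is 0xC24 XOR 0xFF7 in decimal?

0xC24 = 110000100100
0xFF7 = 111111110111
XOR → 001111010011 = 979

979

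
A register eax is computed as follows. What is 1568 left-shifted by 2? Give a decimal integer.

6272

1568 = 0011000100000
shift left by 2 → 1100010000000 = 6272
(equivalently, 1568 × 2^2 = 1568 × 4)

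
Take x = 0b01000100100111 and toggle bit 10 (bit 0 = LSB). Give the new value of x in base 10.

5415

x = 01000100100111
bit 10 is currently 0; toggle it via x ^ (1 << 10) = x ^ 1024
→ 01010100100111 = 5415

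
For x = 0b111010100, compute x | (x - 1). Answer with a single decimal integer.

x = 111010100 = 468
x - 1 = 111010011
OR    = 111010111 = 471
(x | (x - 1) sets all bits below the lowest set bit.)

471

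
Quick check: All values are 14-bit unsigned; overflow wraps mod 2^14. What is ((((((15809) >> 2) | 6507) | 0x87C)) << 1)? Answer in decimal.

15809 = 11110111000001
→ >> 2 → 00111101110000 = 3952
6507 = 01100101101011
→ | → 01111101111011 = 8059
0x87C = 00100001111100
→ | → 01111101111111 = 8063
→ << 1 (mod 2^14) → 11111011111110 = 16126

16126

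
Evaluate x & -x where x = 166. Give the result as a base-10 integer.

2

x = 10100110 = 166
-x (two's complement) = …01011010
AND   = 00000010 = 2
(x & -x isolates the lowest set bit of x.)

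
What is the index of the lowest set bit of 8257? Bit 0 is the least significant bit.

0

8257 = 10000001000001
Trailing zeros: 0, so the lowest set bit is bit 0 (value 1).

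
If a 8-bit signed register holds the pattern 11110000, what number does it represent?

pattern = 11110000 (MSB is 1 ⇒ negative)
Invert: 00001111, add 1 → 00010000 = 16, so the value is -16.
(Equivalently: 240 - 2^8 = 240 - 256 = -16.)

-16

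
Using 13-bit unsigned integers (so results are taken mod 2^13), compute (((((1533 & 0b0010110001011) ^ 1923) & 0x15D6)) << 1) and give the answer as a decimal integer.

1533 = 0010111111101
0b0010110001011 = 0010110001011
→ & → 0010110001001 = 1417
1923 = 0011110000011
→ ^ → 0001000001010 = 522
0x15D6 = 1010111010110
→ & → 0000000000010 = 2
→ << 1 (mod 2^13) → 0000000000100 = 4

4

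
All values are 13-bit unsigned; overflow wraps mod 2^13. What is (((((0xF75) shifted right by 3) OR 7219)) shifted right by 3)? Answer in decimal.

959

0xF75 = 0111101110101
→ shifted right by 3 → 0000111101110 = 494
7219 = 1110000110011
→ OR → 1110111111111 = 7679
→ shifted right by 3 → 0001110111111 = 959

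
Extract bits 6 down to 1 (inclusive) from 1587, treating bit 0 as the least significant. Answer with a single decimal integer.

v = 11000110011
Shift right by 1: 1100011001
Mask low 6 bits: 011001 = 25

25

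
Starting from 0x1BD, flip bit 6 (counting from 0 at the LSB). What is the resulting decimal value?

509

x = 0110111101
bit 6 is currently 0; toggle it via x ^ (1 << 6) = x ^ 64
→ 0111111101 = 509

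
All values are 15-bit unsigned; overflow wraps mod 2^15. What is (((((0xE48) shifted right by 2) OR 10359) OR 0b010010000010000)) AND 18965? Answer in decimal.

2581

0xE48 = 000111001001000
→ shifted right by 2 → 000001110010010 = 914
10359 = 010100001110111
→ OR → 010101111110111 = 11255
0b010010000010000 = 010010000010000
→ OR → 010111111110111 = 12279
18965 = 100101000010101
→ AND → 000101000010101 = 2581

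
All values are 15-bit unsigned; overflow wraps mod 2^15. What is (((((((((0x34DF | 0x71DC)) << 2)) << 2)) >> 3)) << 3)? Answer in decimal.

0x34DF = 011010011011111
0x71DC = 111000111011100
→ | → 111010111011111 = 30175
→ << 2 (mod 2^15) → 101011101111100 = 22396
→ << 2 (mod 2^15) → 101110111110000 = 24048
→ >> 3 → 000101110111110 = 3006
→ << 3 (mod 2^15) → 101110111110000 = 24048

24048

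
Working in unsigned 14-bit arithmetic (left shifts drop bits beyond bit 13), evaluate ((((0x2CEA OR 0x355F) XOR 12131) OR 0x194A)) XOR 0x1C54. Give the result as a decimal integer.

1930

0x2CEA = 10110011101010
0x355F = 11010101011111
→ OR → 11110111111111 = 15871
12131 = 10111101100011
→ XOR → 01001010011100 = 4764
0x194A = 01100101001010
→ OR → 01101111011110 = 7134
0x1C54 = 01110001010100
→ XOR → 00011110001010 = 1930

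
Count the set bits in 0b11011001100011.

8

n = 11011001100011
Count the 1s: 1 + 1 + 1 + 1 + 1 + 1 + 1 + 1 = 8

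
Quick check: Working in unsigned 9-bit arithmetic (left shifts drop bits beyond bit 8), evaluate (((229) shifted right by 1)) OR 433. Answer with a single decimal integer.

229 = 011100101
→ shifted right by 1 → 001110010 = 114
433 = 110110001
→ OR → 111110011 = 499

499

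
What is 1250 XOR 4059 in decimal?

1250 = 010011100010
4059 = 111111011011
XOR → 101100111001 = 2873

2873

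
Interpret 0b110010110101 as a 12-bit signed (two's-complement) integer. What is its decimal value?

pattern = 110010110101 (MSB is 1 ⇒ negative)
Invert: 001101001010, add 1 → 001101001011 = 843, so the value is -843.
(Equivalently: 3253 - 2^12 = 3253 - 4096 = -843.)

-843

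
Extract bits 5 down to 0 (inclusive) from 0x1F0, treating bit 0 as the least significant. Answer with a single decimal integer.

48

v = 0000111110000
Shift right by 0: 0000111110000
Mask low 6 bits: 110000 = 48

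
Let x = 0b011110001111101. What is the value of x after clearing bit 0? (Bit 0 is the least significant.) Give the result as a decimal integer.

15484

x = 011110001111101
bit 0 is currently 1; clear it via x & ~(1 << 0) = x & ~1
→ 011110001111100 = 15484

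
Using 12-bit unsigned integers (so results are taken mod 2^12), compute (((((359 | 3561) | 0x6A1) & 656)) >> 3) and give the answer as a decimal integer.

359 = 000101100111
3561 = 110111101001
→ | → 110111101111 = 3567
0x6A1 = 011010100001
→ | → 111111101111 = 4079
656 = 001010010000
→ & → 001010000000 = 640
→ >> 3 → 000001010000 = 80

80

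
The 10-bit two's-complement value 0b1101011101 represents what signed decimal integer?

-163

pattern = 1101011101 (MSB is 1 ⇒ negative)
Invert: 0010100010, add 1 → 0010100011 = 163, so the value is -163.
(Equivalently: 861 - 2^10 = 861 - 1024 = -163.)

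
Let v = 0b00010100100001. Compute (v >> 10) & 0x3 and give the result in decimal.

1

v = 00010100100001
Shift right by 10: 0001
Mask low 2 bits: 01 = 1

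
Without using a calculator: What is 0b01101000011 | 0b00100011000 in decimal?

859

a = 1101000011
b = 0100011000
 OR → 1101011011 = 859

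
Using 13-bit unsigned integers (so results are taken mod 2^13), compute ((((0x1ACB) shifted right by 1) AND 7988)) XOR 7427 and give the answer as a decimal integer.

4135

0x1ACB = 1101011001011
→ shifted right by 1 → 0110101100101 = 3429
7988 = 1111100110100
→ AND → 0110100100100 = 3364
7427 = 1110100000011
→ XOR → 1000000100111 = 4135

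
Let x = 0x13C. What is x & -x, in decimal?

x = 100111100 = 316
-x (two's complement) = …011000100
AND   = 000000100 = 4
(x & -x isolates the lowest set bit of x.)

4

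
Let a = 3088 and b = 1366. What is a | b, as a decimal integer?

3088 = 110000010000
1366 = 010101010110
 OR → 110101010110 = 3414

3414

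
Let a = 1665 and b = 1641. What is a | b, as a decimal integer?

1665 = 11010000001
1641 = 11001101001
 OR → 11011101001 = 1769

1769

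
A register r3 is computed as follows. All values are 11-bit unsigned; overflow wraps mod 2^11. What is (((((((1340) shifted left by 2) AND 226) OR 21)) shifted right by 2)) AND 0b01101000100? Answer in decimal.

1340 = 10100111100
→ shifted left by 2 (mod 2^11) → 10011110000 = 1264
226 = 00011100010
→ AND → 00011100000 = 224
21 = 00000010101
→ OR → 00011110101 = 245
→ shifted right by 2 → 00000111101 = 61
0b01101000100 = 01101000100
→ AND → 00000000100 = 4

4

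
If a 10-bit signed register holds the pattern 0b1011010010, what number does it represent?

-302

pattern = 1011010010 (MSB is 1 ⇒ negative)
Invert: 0100101101, add 1 → 0100101110 = 302, so the value is -302.
(Equivalently: 722 - 2^10 = 722 - 1024 = -302.)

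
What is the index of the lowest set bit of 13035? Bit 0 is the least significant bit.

13035 = 11001011101011
Trailing zeros: 0, so the lowest set bit is bit 0 (value 1).

0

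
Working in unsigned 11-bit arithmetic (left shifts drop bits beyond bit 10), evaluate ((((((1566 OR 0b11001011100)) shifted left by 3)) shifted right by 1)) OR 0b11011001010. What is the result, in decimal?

2042

1566 = 11000011110
0b11001011100 = 11001011100
→ OR → 11001011110 = 1630
→ shifted left by 3 (mod 2^11) → 01011110000 = 752
→ shifted right by 1 → 00101111000 = 376
0b11011001010 = 11011001010
→ OR → 11111111010 = 2042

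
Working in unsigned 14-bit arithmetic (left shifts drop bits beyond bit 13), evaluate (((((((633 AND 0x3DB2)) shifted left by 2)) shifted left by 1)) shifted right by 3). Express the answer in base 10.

48

633 = 00001001111001
0x3DB2 = 11110110110010
→ AND → 00000000110000 = 48
→ shifted left by 2 (mod 2^14) → 00000011000000 = 192
→ shifted left by 1 (mod 2^14) → 00000110000000 = 384
→ shifted right by 3 → 00000000110000 = 48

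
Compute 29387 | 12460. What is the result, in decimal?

29387 = 111001011001011
12460 = 011000010101100
 OR → 111001011101111 = 29423

29423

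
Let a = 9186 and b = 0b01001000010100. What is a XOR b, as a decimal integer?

12790

9186 = 10001111100010
b = 01001000010100
XOR → 11000111110110 = 12790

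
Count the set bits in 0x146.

0x146 = 101000110
Count the 1s: 1 + 1 + 1 + 1 = 4

4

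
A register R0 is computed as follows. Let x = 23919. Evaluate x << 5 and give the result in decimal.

23919 = 00000101110101101111
shift left by 5 → 10111010110111100000 = 765408
(equivalently, 23919 × 2^5 = 23919 × 32)

765408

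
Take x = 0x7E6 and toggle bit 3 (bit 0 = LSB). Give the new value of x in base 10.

2030

x = 11111100110
bit 3 is currently 0; toggle it via x ^ (1 << 3) = x ^ 8
→ 11111101110 = 2030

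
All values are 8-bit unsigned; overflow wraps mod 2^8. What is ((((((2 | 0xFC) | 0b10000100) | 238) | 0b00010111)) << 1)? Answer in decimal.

254

2 = 00000010
0xFC = 11111100
→ | → 11111110 = 254
0b10000100 = 10000100
→ | → 11111110 = 254
238 = 11101110
→ | → 11111110 = 254
0b00010111 = 00010111
→ | → 11111111 = 255
→ << 1 (mod 2^8) → 11111110 = 254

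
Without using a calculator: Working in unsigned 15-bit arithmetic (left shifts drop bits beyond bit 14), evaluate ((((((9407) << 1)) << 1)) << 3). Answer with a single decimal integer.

6112

9407 = 010010010111111
→ << 1 (mod 2^15) → 100100101111110 = 18814
→ << 1 (mod 2^15) → 001001011111100 = 4860
→ << 3 (mod 2^15) → 001011111100000 = 6112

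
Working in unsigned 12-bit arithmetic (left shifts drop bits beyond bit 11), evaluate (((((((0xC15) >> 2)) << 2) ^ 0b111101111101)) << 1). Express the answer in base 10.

0xC15 = 110000010101
→ >> 2 → 001100000101 = 773
→ << 2 (mod 2^12) → 110000010100 = 3092
0b111101111101 = 111101111101
→ ^ → 001101101001 = 873
→ << 1 (mod 2^12) → 011011010010 = 1746

1746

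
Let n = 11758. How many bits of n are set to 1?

10

11758 = 10110111101110
Count the 1s: 1 + 1 + 1 + 1 + 1 + 1 + 1 + 1 + 1 + 1 = 10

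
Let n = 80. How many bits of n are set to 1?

2

80 = 1010000
Count the 1s: 1 + 1 = 2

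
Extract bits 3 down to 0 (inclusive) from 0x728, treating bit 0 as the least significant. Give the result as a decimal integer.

8

v = 11100101000
Shift right by 0: 11100101000
Mask low 4 bits: 1000 = 8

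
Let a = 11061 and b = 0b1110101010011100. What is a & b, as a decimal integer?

11061 = 0010101100110101
b = 1110101010011100
AND → 0010101000010100 = 10772

10772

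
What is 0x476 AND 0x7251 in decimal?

80

0x476 = 000010001110110
0x7251 = 111001001010001
AND → 000000001010000 = 80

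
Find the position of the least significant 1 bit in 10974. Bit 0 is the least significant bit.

1

10974 = 10101011011110
Trailing zeros: 1, so the lowest set bit is bit 1 (value 2).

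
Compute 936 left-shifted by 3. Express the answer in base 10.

7488

936 = 0001110101000
shift left by 3 → 1110101000000 = 7488
(equivalently, 936 × 2^3 = 936 × 8)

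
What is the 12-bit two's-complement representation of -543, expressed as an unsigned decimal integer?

543 in 12 bits: 001000011111
Invert: 110111100000
Add 1:  110111100001 = 3553
(Check: 2^12 - 543 = 4096 - 543 = 3553.)

3553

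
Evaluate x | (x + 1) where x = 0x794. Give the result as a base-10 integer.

x = 11110010100 = 1940
x + 1 = 11110010101
OR    = 11110010101 = 1941
(x | (x + 1) sets the lowest cleared bit.)

1941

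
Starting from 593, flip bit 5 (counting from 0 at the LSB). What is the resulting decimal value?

x = 01001010001
bit 5 is currently 0; toggle it via x ^ (1 << 5) = x ^ 32
→ 01001110001 = 625

625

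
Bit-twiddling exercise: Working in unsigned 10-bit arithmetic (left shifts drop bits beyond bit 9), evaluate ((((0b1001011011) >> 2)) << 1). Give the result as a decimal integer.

0b1001011011 = 1001011011
→ >> 2 → 0010010110 = 150
→ << 1 (mod 2^10) → 0100101100 = 300

300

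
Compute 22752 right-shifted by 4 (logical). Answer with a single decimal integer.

1422

22752 = 101100011100000
shift right by 4 → 000010110001110 = 1422
(equivalently, floor(22752 / 16))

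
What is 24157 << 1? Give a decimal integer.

48314

24157 = 0101111001011101
shift left by 1 → 1011110010111010 = 48314
(equivalently, 24157 × 2^1 = 24157 × 2)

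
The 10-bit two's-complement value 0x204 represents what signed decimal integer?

pattern = 1000000100 (MSB is 1 ⇒ negative)
Invert: 0111111011, add 1 → 0111111100 = 508, so the value is -508.
(Equivalently: 516 - 2^10 = 516 - 1024 = -508.)

-508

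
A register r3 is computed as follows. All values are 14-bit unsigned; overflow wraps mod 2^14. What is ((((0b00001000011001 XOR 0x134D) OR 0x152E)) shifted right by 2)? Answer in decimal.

0b00001000011001 = 00001000011001
0x134D = 01001101001101
→ XOR → 01000101010100 = 4436
0x152E = 01010100101110
→ OR → 01010101111110 = 5502
→ shifted right by 2 → 00010101011111 = 1375

1375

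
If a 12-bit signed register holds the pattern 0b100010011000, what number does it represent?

pattern = 100010011000 (MSB is 1 ⇒ negative)
Invert: 011101100111, add 1 → 011101101000 = 1896, so the value is -1896.
(Equivalently: 2200 - 2^12 = 2200 - 4096 = -1896.)

-1896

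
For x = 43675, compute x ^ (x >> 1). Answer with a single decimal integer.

65494

x = 1010101010011011 = 43675
x>>1 = 0101010101001101
XOR  = 1111111111010110 = 65494
(x ^ (x >> 1) gives the standard binary-reflected Gray code of x.)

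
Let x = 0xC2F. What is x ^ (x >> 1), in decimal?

x = 110000101111 = 3119
x>>1 = 011000010111
XOR  = 101000111000 = 2616
(x ^ (x >> 1) gives the standard binary-reflected Gray code of x.)

2616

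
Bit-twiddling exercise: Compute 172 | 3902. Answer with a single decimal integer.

4030

172 = 000010101100
3902 = 111100111110
 OR → 111110111110 = 4030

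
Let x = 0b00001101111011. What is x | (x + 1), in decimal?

x = 1101111011 = 891
x + 1 = 1101111100
OR    = 1101111111 = 895
(x | (x + 1) sets the lowest cleared bit.)

895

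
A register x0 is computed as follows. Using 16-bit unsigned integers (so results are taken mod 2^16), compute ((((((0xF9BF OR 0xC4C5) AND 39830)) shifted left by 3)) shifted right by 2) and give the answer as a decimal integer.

0xF9BF = 1111100110111111
0xC4C5 = 1100010011000101
→ OR → 1111110111111111 = 65023
39830 = 1001101110010110
→ AND → 1001100110010110 = 39318
→ shifted left by 3 (mod 2^16) → 1100110010110000 = 52400
→ shifted right by 2 → 0011001100101100 = 13100

13100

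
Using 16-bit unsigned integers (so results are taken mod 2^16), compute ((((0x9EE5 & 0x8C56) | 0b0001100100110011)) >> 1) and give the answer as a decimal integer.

20155

0x9EE5 = 1001111011100101
0x8C56 = 1000110001010110
→ & → 1000110001000100 = 35908
0b0001100100110011 = 0001100100110011
→ | → 1001110101110111 = 40311
→ >> 1 → 0100111010111011 = 20155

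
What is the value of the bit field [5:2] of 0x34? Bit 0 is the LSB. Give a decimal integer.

v = 00110100
Shift right by 2: 001101
Mask low 4 bits: 1101 = 13

13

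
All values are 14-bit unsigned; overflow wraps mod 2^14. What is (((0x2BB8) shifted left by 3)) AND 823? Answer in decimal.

0x2BB8 = 10101110111000
→ shifted left by 3 (mod 2^14) → 01110111000000 = 7616
823 = 00001100110111
→ AND → 00000100000000 = 256

256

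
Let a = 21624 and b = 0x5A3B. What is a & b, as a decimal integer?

21624 = 101010001111000
0x5A3B = 101101000111011
AND → 101000000111000 = 20536

20536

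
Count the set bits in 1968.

1968 = 11110110000
Count the 1s: 1 + 1 + 1 + 1 + 1 + 1 = 6

6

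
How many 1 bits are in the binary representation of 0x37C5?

9

0x37C5 = 11011111000101
Count the 1s: 1 + 1 + 1 + 1 + 1 + 1 + 1 + 1 + 1 = 9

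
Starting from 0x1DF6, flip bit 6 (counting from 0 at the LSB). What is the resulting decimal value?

x = 01110111110110
bit 6 is currently 1; toggle it via x ^ (1 << 6) = x ^ 64
→ 01110110110110 = 7606

7606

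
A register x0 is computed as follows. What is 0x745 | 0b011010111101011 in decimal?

0x745 = 00011101000101
b = 11010111101011
 OR → 11011111101111 = 14319

14319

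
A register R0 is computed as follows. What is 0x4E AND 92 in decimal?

76

0x4E = 1001110
92 = 1011100
AND → 1001100 = 76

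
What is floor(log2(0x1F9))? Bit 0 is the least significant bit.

8

0x1F9 = 111111001
The topmost 1 is at position 8 (since 2^8 = 256 ≤ 505 < 512).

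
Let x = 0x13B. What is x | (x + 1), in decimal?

319

x = 100111011 = 315
x + 1 = 100111100
OR    = 100111111 = 319
(x | (x + 1) sets the lowest cleared bit.)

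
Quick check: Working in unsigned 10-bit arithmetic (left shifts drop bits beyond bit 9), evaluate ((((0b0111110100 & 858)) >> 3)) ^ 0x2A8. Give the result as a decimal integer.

642

0b0111110100 = 0111110100
858 = 1101011010
→ & → 0101010000 = 336
→ >> 3 → 0000101010 = 42
0x2A8 = 1010101000
→ ^ → 1010000010 = 642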